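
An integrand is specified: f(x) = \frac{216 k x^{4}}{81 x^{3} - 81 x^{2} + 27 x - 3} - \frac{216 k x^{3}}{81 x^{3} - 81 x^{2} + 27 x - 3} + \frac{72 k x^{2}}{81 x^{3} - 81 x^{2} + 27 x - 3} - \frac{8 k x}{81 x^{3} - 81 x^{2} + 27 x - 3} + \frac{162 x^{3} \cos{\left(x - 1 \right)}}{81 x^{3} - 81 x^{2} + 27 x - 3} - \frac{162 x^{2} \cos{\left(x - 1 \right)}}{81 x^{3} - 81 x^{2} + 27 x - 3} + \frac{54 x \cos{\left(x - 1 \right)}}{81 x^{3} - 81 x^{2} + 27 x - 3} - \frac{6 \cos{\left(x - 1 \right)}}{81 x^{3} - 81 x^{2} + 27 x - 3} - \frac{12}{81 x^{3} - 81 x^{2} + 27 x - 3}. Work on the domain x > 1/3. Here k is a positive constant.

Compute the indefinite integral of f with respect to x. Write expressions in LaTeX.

The integrand splits into summands that can be handled one at a time.
Check: d/dx[\frac{4 k x^{2}}{3} + 2 \sin{\left(x - 1 \right)} + \frac{2}{3 \left(3 x - 1\right)^{2}}] = \frac{216 k x^{4} - 216 k x^{3} + 72 k x^{2} - 8 k x + 162 x^{3} \cos{\left(x - 1 \right)} - 162 x^{2} \cos{\left(x - 1 \right)} + 54 x \cos{\left(x - 1 \right)} - 6 \cos{\left(x - 1 \right)} - 12}{81 x^{3} - 81 x^{2} + 27 x - 3}, which equals f(x).

F(x) = \frac{4 k x^{2}}{3} + 2 \sin{\left(x - 1 \right)} + \frac{2}{3 \left(3 x - 1\right)^{2}} + C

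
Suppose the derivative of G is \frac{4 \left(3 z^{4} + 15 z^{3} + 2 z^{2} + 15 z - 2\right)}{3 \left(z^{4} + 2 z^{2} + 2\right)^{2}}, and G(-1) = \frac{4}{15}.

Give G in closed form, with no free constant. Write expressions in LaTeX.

G(z) = \frac{3 z^{4} + 6 z^{2} - 4 z - 9}{3 \left(z^{4} + 2 z^{2} + 2\right)}

G'(z) has the shape u'v + uv' for u = \frac{1}{\frac{z^{4}}{2} + z^{2} + 1} and v = - \frac{2 z}{3} - \frac{5}{2} — it is the derivative of the product u*v.
A general antiderivative is \frac{- \frac{2 z}{3} - \frac{5}{2}}{\frac{z^{4}}{2} + z^{2} + 1} + C.
The condition gives C = \frac{4}{15} - (- \frac{11}{15}) = 1.
So G(z) = \frac{3 z^{4} + 6 z^{2} - 4 z - 9}{3 \left(z^{4} + 2 z^{2} + 2\right)}.
Check: d/dz[\frac{3 z^{4} + 6 z^{2} - 4 z - 9}{3 \left(z^{4} + 2 z^{2} + 2\right)}] = \frac{12 z^{4} + 60 z^{3} + 8 z^{2} + 60 z - 8}{3 z^{8} + 12 z^{6} + 24 z^{4} + 24 z^{2} + 12}, which equals G'(z).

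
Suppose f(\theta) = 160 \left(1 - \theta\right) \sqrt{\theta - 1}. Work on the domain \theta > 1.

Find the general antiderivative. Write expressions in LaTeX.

Any candidate F(\theta) must reproduce f(\theta) exactly when differentiated.
Check: d/d\theta[- 64 \theta^{2} \sqrt{\theta - 1} + 128 \theta \sqrt{\theta - 1} - 64 \sqrt{\theta - 1}] = \frac{- 160 \theta^{2} + 320 \theta - 160}{\sqrt{\theta - 1}}, which equals f(\theta).

F(\theta) = - 64 \theta^{2} \sqrt{\theta - 1} + 128 \theta \sqrt{\theta - 1} - 64 \sqrt{\theta - 1} + C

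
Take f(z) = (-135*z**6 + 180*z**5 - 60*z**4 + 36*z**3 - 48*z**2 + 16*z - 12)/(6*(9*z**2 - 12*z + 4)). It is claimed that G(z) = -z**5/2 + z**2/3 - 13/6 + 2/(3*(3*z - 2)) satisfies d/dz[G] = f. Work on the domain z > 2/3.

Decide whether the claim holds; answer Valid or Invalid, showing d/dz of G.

Valid. The derivative of G reproduces f.

d/dz[G] = (-135*z**6 + 180*z**5 - 60*z**4 + 36*z**3 - 48*z**2 + 16*z - 12)/(54*z**2 - 72*z + 24)
This equals f(z) exactly, so the claim holds.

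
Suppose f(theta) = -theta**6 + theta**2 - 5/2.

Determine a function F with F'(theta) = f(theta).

An antiderivative is F(theta) = -theta**7/7 + theta**3/3 - 5*theta/2.

Integrate term by term and add the pieces.
Check: d/dtheta[-theta**7/7 + theta**3/3 - 5*theta/2] = -theta**6 + theta**2 - 5/2 = f(theta).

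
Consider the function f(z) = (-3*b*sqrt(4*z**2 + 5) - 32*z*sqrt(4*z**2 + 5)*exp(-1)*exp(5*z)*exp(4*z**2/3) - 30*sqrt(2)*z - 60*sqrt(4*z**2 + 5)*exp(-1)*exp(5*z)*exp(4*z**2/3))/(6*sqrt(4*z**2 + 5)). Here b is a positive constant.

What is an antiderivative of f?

Check any antiderivative F(z) by computing F'(z) and comparing it with f(z).
Check: d/dz[(-2*b*z - 5*sqrt(2)*sqrt(4*z**2 + 5) - 8*exp(4*z**2/3 + 5*z - 1))/4] = (-3*b*sqrt(4*z**2 + 5) - 32*z*sqrt(4*z**2 + 5)*exp(-1)*exp(5*z)*exp(4*z**2/3) - 30*sqrt(2)*z - 60*sqrt(4*z**2 + 5)*exp(-1)*exp(5*z)*exp(4*z**2/3))/(6*sqrt(4*z**2 + 5)) = f(z).

An antiderivative is F(z) = (-2*b*z - 5*sqrt(2)*sqrt(4*z**2 + 5) - 8*exp(4*z**2/3 + 5*z - 1))/4.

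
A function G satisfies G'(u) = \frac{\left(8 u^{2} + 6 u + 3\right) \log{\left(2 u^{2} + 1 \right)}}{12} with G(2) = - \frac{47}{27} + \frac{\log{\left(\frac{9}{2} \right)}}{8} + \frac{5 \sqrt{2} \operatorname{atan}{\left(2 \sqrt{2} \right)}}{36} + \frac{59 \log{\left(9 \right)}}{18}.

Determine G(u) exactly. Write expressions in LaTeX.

G(u) = \frac{2 u^{3} \log{\left(2 u^{2} + 1 \right)}}{9} - \frac{4 u^{3}}{27} + \frac{u^{2} \log{\left(2 u^{2} + 1 \right)}}{4} - \frac{u^{2}}{4} + \frac{u \log{\left(2 u^{2} + 1 \right)}}{4} - \frac{5 u}{18} + \frac{\log{\left(u^{2} + \frac{1}{2} \right)}}{8} + \frac{5 \sqrt{2} \operatorname{atan}{\left(\sqrt{2} u \right)}}{36} + 1

Any candidate G(u) must reproduce the stated G'(u) exactly.
A general antiderivative is - \frac{4 u^{3}}{27} - \frac{u^{2}}{4} - \frac{5 u}{18} + \left(\frac{2 u^{3}}{9} + \frac{u^{2}}{4} + \frac{u}{4}\right) \log{\left(2 u^{2} + 1 \right)} + \frac{\log{\left(u^{2} + \frac{1}{2} \right)}}{8} + \frac{5 \sqrt{2} \operatorname{atan}{\left(\sqrt{2} u \right)}}{36} + C.
The condition gives C = - \frac{47}{27} + \frac{\log{\left(\frac{9}{2} \right)}}{8} + \frac{5 \sqrt{2} \operatorname{atan}{\left(2 \sqrt{2} \right)}}{36} + \frac{59 \log{\left(9 \right)}}{18} - (- \frac{74}{27} + \frac{\log{\left(\frac{9}{2} \right)}}{8} + \frac{5 \sqrt{2} \operatorname{atan}{\left(2 \sqrt{2} \right)}}{36} + \frac{59 \log{\left(9 \right)}}{18}) = 1.
So G(u) = \frac{2 u^{3} \log{\left(2 u^{2} + 1 \right)}}{9} - \frac{4 u^{3}}{27} + \frac{u^{2} \log{\left(2 u^{2} + 1 \right)}}{4} - \frac{u^{2}}{4} + \frac{u \log{\left(2 u^{2} + 1 \right)}}{4} - \frac{5 u}{18} + \frac{\log{\left(u^{2} + \frac{1}{2} \right)}}{8} + \frac{5 \sqrt{2} \operatorname{atan}{\left(\sqrt{2} u \right)}}{36} + 1.
Check: d/du[\frac{2 u^{3} \log{\left(2 u^{2} + 1 \right)}}{9} - \frac{4 u^{3}}{27} + \frac{u^{2} \log{\left(2 u^{2} + 1 \right)}}{4} - \frac{u^{2}}{4} + \frac{u \log{\left(2 u^{2} + 1 \right)}}{4} - \frac{5 u}{18} + \frac{\log{\left(u^{2} + \frac{1}{2} \right)}}{8} + \frac{5 \sqrt{2} \operatorname{atan}{\left(\sqrt{2} u \right)}}{36} + 1] = \frac{2 u^{2} \log{\left(2 u^{2} + 1 \right)}}{3} + \frac{u \log{\left(2 u^{2} + 1 \right)}}{2} + \frac{\log{\left(2 u^{2} + 1 \right)}}{4}, which equals G'(u).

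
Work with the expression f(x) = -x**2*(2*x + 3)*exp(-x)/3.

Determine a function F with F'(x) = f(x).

f has the shape u'v + uv' for u = 2*x**3/3 + 3*x**2 + 6*x + 6 and v = exp(-x) — it is the derivative of the product u*v.
Check: d/dx[(2*x**3 + 9*x**2 + 18*x + 18)*exp(-x)/3] = (-2*x**3 - 3*x**2)*exp(-x)/3, which equals f(x).

An antiderivative is F(x) = (2*x**3 + 9*x**2 + 18*x + 18)*exp(-x)/3.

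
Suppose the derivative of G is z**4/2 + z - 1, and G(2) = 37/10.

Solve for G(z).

The integrand splits into summands that can be handled one at a time.
A general antiderivative is z**5/10 + z**2/2 - z + C.
The condition gives C = 37/10 - (16/5) = 1/2.
So G(z) = z**5/10 + z**2/2 - z + 1/2.
Check: d/dz[z**5/10 + z**2/2 - z + 1/2] = z**4/2 + z - 1 = G'(z).

G(z) = z**5/10 + z**2/2 - z + 1/2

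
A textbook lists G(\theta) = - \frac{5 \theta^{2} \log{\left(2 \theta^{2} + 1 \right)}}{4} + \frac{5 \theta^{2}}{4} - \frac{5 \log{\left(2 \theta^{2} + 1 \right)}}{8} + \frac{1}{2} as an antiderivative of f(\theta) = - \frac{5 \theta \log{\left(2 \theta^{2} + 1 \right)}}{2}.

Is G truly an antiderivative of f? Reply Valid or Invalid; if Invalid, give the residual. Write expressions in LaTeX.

d/d\theta[G] = - \frac{5 \theta \log{\left(2 \theta^{2} + 1 \right)}}{2}
This equals f(\theta) exactly, so the claim holds.

Valid - the claim checks out under differentiation.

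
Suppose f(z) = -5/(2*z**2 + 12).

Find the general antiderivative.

Since d/dz undoes antidifferentiation here, F'(z) = f(z) is required of F(z).
Check: d/dz[-5*sqrt(6)*atan(sqrt(6)*z/6)/12] = -5/(2*z**2 + 12) = f(z).

F(z) = -5*sqrt(6)*atan(sqrt(6)*z/6)/12 + C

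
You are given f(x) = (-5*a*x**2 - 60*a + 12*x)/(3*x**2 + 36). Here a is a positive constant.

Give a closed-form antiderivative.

Any candidate F(x) must reproduce f(x) exactly when differentiated.
Check: d/dx[-(5*a*x - 6*log(x**2/2 + 6))/3] = (-5*a*x**2 - 60*a + 12*x)/(3*x**2 + 36) = f(x).

An antiderivative is F(x) = -(5*a*x - 6*log(x**2/2 + 6))/3.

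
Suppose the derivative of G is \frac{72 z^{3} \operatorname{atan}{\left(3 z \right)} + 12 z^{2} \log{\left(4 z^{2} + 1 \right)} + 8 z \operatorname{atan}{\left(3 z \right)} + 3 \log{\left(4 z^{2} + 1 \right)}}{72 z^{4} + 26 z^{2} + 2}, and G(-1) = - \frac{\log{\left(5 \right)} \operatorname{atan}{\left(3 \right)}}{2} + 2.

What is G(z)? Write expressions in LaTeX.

G(z) = \frac{\log{\left(4 z^{2} + 1 \right)} \operatorname{atan}{\left(3 z \right)}}{2} + 2

Recognize the product-rule pattern: G'(z) = u'v + uv' with u = \frac{\operatorname{atan}{\left(3 z \right)}}{2}, v = \log{\left(4 z^{2} + 1 \right)}, so integration by parts undoes it.
A general antiderivative is \frac{\log{\left(4 z^{2} + 1 \right)} \operatorname{atan}{\left(3 z \right)}}{2} + C.
The condition gives C = - \frac{\log{\left(5 \right)} \operatorname{atan}{\left(3 \right)}}{2} + 2 - (- \frac{\log{\left(5 \right)} \operatorname{atan}{\left(3 \right)}}{2}) = 2.
So G(z) = \frac{\log{\left(4 z^{2} + 1 \right)} \operatorname{atan}{\left(3 z \right)}}{2} + 2.
Check: d/dz[\frac{\log{\left(4 z^{2} + 1 \right)} \operatorname{atan}{\left(3 z \right)}}{2} + 2] = \frac{72 z^{3} \operatorname{atan}{\left(3 z \right)} + 12 z^{2} \log{\left(4 z^{2} + 1 \right)} + 8 z \operatorname{atan}{\left(3 z \right)} + 3 \log{\left(4 z^{2} + 1 \right)}}{72 z^{4} + 26 z^{2} + 2} = G'(z).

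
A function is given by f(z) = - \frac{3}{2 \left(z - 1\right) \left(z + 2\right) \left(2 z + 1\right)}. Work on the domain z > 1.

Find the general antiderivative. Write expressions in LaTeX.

Factor the denominator (2 \left(z - 1\right) \left(z + 2\right) \left(2 z + 1\right)) and decompose: f = \frac{2}{3 \left(2 z + 1\right)} - \frac{1}{6 \left(z + 2\right)} - \frac{1}{6 \left(z - 1\right)}; each piece integrates to a log, atan, or power term.
Check: d/dz[\frac{\log{\left(2 z + 1 \right)}}{3} - \frac{\log{\left(z^{2} + z - 2 \right)}}{6}] = - \frac{3}{4 z^{3} + 6 z^{2} - 6 z - 4}, which equals f(z).

F(z) = \frac{\log{\left(2 z + 1 \right)}}{3} - \frac{\log{\left(z^{2} + z - 2 \right)}}{6} + C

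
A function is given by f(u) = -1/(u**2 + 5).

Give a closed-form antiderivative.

An antiderivative is F(u) = -sqrt(5)*atan(sqrt(5)*u/5)/5.

Whatever form F(u) takes, F'(u) = f(u) is non-negotiable.
Check: d/du[-sqrt(5)*atan(sqrt(5)*u/5)/5] = -1/(u**2 + 5) = f(u).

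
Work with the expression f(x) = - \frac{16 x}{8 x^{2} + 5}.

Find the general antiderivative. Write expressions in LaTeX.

F(x) = - \log{\left(4 x^{2} + \frac{5}{2} \right)} + C

The substitution u = 4 x^{2} + \frac{5}{2} works: f is exactly (dF/du)*(du/dx) for that inner function.
Check: d/dx[- \log{\left(4 x^{2} + \frac{5}{2} \right)}] = - \frac{16 x}{8 x^{2} + 5} = f(x).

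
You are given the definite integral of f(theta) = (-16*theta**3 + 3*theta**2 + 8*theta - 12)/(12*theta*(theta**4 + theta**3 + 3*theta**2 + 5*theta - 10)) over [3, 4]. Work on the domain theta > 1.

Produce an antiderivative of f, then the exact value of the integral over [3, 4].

The denominator factors as 12*theta*(theta - 1)*(theta + 2)*(theta**2 + 5); partial fractions split f into directly integrable pieces: -(629*theta + 2945)/(3240*(theta**2 + 5)) + 14/(81*(theta + 2)) - 17/(216*(theta - 1)) + 1/(10*theta).
F(theta) = log(theta)/10 - 17*log(theta - 1)/216 + 14*log(theta + 2)/81 - 629*log(theta**2 + 5)/6480 - 589*sqrt(5)*atan(sqrt(5)*theta/5)/3240 is an antiderivative of f.
Check: d/dtheta[log(theta)/10 - 17*log(theta - 1)/216 + 14*log(theta + 2)/81 - 629*log(theta**2 + 5)/6480 - 589*sqrt(5)*atan(sqrt(5)*theta/5)/3240] = (-16*theta**3 + 3*theta**2 + 8*theta - 12)/(12*theta**5 + 12*theta**4 + 36*theta**3 + 60*theta**2 - 120*theta), which equals f(theta).
F(4) = -589*sqrt(5)*atan(4*sqrt(5)/5)/3240 - 629*log(21)/6480 - 17*log(3)/216 + log(4)/10 + 14*log(6)/81; F(3) = -589*sqrt(5)*atan(3*sqrt(5)/5)/3240 - 629*log(14)/6480 - 17*log(2)/216 + log(3)/10 + 14*log(5)/81.
Integral = F(4) - F(3) = -589*sqrt(5)*atan(4*sqrt(5)/5)/3240 - 629*log(21)/6480 - 14*log(5)/81 - 193*log(3)/1080 + 17*log(2)/216 + log(4)/10 + 629*log(14)/6480 + 14*log(6)/81 + 589*sqrt(5)*atan(3*sqrt(5)/5)/3240.

Antiderivative: F(theta) = log(theta)/10 - 17*log(theta - 1)/216 + 14*log(theta + 2)/81 - 629*log(theta**2 + 5)/6480 - 589*sqrt(5)*atan(sqrt(5)*theta/5)/3240; value = -589*sqrt(5)*atan(4*sqrt(5)/5)/3240 - 629*log(21)/6480 - 14*log(5)/81 - 193*log(3)/1080 + 17*log(2)/216 + log(4)/10 + 629*log(14)/6480 + 14*log(6)/81 + 589*sqrt(5)*atan(3*sqrt(5)/5)/3240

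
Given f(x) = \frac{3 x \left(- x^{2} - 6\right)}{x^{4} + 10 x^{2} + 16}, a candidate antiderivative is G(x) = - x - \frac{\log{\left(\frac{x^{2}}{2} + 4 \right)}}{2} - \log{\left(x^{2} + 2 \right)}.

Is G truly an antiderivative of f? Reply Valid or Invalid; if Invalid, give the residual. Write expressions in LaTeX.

d/dx[G] = \frac{- x^{4} - 3 x^{3} - 10 x^{2} - 18 x - 16}{x^{4} + 10 x^{2} + 16}
d/dx[G] - f(x) = -1 != 0.

Invalid: d/dx[G] - f = -1, which is not 0.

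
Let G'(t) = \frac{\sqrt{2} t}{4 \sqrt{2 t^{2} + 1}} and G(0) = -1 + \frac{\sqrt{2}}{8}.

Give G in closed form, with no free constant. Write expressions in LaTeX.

The substitution u = t^{2} + \frac{1}{2} works: G'(t) is exactly (dG/du)*(du/dt) for that inner function.
A general antiderivative is \frac{\sqrt{t^{2} + \frac{1}{2}}}{4} + C.
The condition gives C = -1 + \frac{\sqrt{2}}{8} - (\frac{\sqrt{2}}{8}) = -1.
So G(t) = \frac{\sqrt{t^{2} + \frac{1}{2}}}{4} - 1.
Check: d/dt[\frac{\sqrt{t^{2} + \frac{1}{2}}}{4} - 1] = \frac{\sqrt{2} t}{4 \sqrt{2 t^{2} + 1}} = G'(t).

G(t) = \frac{\sqrt{t^{2} + \frac{1}{2}}}{4} - 1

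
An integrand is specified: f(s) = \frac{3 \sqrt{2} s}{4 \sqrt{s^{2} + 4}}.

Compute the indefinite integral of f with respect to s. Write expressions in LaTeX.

f matches the chain-rule pattern g'(h)*h' with inner function h(s) = \frac{s^{2}}{2} + 2; substituting u = h(s) collapses the integral.
Check: d/ds[\frac{3 \sqrt{2} \sqrt{s^{2} + 4}}{4}] = \frac{3 \sqrt{2} s}{4 \sqrt{s^{2} + 4}} = f(s).

F(s) = \frac{3 \sqrt{2} \sqrt{s^{2} + 4}}{4} + C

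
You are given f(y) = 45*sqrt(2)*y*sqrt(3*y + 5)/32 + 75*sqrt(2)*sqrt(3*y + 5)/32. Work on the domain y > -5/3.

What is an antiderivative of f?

The integrand splits into summands that can be handled one at a time.
Check: d/dy[(3*y/2 + 5/2)**(5/2)/2] = 45*sqrt(2)*y*sqrt(3*y + 5)/32 + 75*sqrt(2)*sqrt(3*y + 5)/32 = f(y).

An antiderivative is F(y) = (3*y/2 + 5/2)**(5/2)/2.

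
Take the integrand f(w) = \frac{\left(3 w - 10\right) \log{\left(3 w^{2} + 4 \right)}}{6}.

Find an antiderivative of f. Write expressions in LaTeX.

An antiderivative F(w) passes only if d/dw[F] lands on f(w) exactly.
Check: d/dw[\frac{9 w^{2} \log{\left(3 w^{2} + 4 \right)} - 9 w^{2} - 60 w \log{\left(3 w^{2} + 4 \right)} + 120 w + 12 \log{\left(w^{2} + \frac{4}{3} \right)} - 80 \sqrt{3} \operatorname{atan}{\left(\frac{\sqrt{3} w}{2} \right)}}{36}] = \frac{w \log{\left(3 w^{2} + 4 \right)}}{2} - \frac{5 \log{\left(3 w^{2} + 4 \right)}}{3}, which equals f(w).

An antiderivative is F(w) = \frac{9 w^{2} \log{\left(3 w^{2} + 4 \right)} - 9 w^{2} - 60 w \log{\left(3 w^{2} + 4 \right)} + 120 w + 12 \log{\left(w^{2} + \frac{4}{3} \right)} - 80 \sqrt{3} \operatorname{atan}{\left(\frac{\sqrt{3} w}{2} \right)}}{36}.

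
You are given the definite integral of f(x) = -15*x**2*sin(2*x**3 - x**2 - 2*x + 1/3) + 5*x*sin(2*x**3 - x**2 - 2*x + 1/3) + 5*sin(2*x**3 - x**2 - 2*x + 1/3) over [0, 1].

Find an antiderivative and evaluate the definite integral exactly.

f matches the chain-rule pattern g'(h)*h' with inner function h(x) = 2*x**3 - x**2 - 2*x + 1/3; substituting u = h(x) collapses the integral.
F(x) = 5*cos(2*x**3 - x**2 - 2*x + 1/3)/2 is an antiderivative of f.
Check: d/dx[5*cos(2*x**3 - x**2 - 2*x + 1/3)/2] = -15*x**2*sin(2*x**3 - x**2 - 2*x + 1/3) + 5*x*sin(2*x**3 - x**2 - 2*x + 1/3) + 5*sin(2*x**3 - x**2 - 2*x + 1/3) = f(x).
F(1) = 5*cos(2/3)/2; F(0) = 5*cos(1/3)/2.
Integral = F(1) - F(0) = -5*cos(1/3)/2 + 5*cos(2/3)/2.

Antiderivative: F(x) = 5*cos(2*x**3 - x**2 - 2*x + 1/3)/2; value = -5*cos(1/3)/2 + 5*cos(2/3)/2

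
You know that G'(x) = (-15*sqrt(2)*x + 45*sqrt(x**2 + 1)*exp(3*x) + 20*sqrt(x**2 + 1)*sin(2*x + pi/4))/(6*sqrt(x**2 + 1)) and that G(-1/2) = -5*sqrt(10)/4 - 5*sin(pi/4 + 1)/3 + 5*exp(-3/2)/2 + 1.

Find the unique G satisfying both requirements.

Differentiate the proposed G(x) back; it has to land on the given G'(x).
A general antiderivative is -5*sqrt(2*x**2 + 2)/2 + 5*exp(3*x)/2 - 5*cos(2*x + pi/4)/3 + C.
The condition gives C = -5*sqrt(10)/4 - 5*sin(pi/4 + 1)/3 + 5*exp(-3/2)/2 + 1 - (-5*sqrt(10)/4 - 5*sin(pi/4 + 1)/3 + 5*exp(-3/2)/2) = 1.
So G(x) = -5*sqrt(2*x**2 + 2)/2 + 5*exp(3*x)/2 - 5*cos(2*x + pi/4)/3 + 1.
Check: d/dx[-5*sqrt(2*x**2 + 2)/2 + 5*exp(3*x)/2 - 5*cos(2*x + pi/4)/3 + 1] = (-15*sqrt(2)*x + 45*sqrt(x**2 + 1)*exp(3*x) + 20*sqrt(x**2 + 1)*sin(2*x + pi/4))/(6*sqrt(x**2 + 1)) = G'(x).

G(x) = -5*sqrt(2*x**2 + 2)/2 + 5*exp(3*x)/2 - 5*cos(2*x + pi/4)/3 + 1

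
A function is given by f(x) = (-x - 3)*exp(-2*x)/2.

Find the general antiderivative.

F(x) = (2*x + 7)*exp(-2*x)/8 + C

Recognize the product-rule pattern: f = u'v + uv' with u = x/4 + 7/8, v = exp(-2*x), so integration by parts undoes it.
Check: d/dx[(2*x + 7)*exp(-2*x)/8] = (-x - 3)*exp(-2*x)/2 = f(x).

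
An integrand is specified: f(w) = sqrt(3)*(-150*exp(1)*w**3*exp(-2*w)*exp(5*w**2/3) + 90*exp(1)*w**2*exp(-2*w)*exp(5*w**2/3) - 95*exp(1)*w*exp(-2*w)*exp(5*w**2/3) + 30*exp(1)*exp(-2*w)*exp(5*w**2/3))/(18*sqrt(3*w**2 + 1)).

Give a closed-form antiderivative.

f has the shape u'v + uv' for u = -5*sqrt(4*w**2 + 4/3)/4 and v = exp(5*w**2/3 - 2*w + 1) — it is the derivative of the product u*v.
Check: d/dw[-5*sqrt(4*w**2 + 4/3)*exp(5*w**2/3 - 2*w + 1)/4] = sqrt(3)*(-150*exp(1)*w**3*exp(-2*w)*exp(5*w**2/3) + 90*exp(1)*w**2*exp(-2*w)*exp(5*w**2/3) - 95*exp(1)*w*exp(-2*w)*exp(5*w**2/3) + 30*exp(1)*exp(-2*w)*exp(5*w**2/3))/(18*sqrt(3*w**2 + 1)) = f(w).

An antiderivative is F(w) = -5*sqrt(4*w**2 + 4/3)*exp(5*w**2/3 - 2*w + 1)/4.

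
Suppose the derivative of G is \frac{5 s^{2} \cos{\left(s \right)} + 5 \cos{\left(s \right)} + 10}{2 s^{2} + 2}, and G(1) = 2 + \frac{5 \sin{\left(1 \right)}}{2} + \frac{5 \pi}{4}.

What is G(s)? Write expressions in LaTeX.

The proposed G(s) is checked by its d/ds: the result must match the given G'(s).
A general antiderivative is \frac{5 \sin{\left(s \right)}}{2} + 5 \operatorname{atan}{\left(s \right)} + C.
The condition gives C = 2 + \frac{5 \sin{\left(1 \right)}}{2} + \frac{5 \pi}{4} - (\frac{5 \sin{\left(1 \right)}}{2} + \frac{5 \pi}{4}) = 2.
So G(s) = \frac{5 \sin{\left(s \right)}}{2} + 5 \operatorname{atan}{\left(s \right)} + 2.
Check: d/ds[\frac{5 \sin{\left(s \right)}}{2} + 5 \operatorname{atan}{\left(s \right)} + 2] = \frac{5 s^{2} \cos{\left(s \right)} + 5 \cos{\left(s \right)} + 10}{2 s^{2} + 2} = G'(s).

G(s) = \frac{5 \sin{\left(s \right)}}{2} + 5 \operatorname{atan}{\left(s \right)} + 2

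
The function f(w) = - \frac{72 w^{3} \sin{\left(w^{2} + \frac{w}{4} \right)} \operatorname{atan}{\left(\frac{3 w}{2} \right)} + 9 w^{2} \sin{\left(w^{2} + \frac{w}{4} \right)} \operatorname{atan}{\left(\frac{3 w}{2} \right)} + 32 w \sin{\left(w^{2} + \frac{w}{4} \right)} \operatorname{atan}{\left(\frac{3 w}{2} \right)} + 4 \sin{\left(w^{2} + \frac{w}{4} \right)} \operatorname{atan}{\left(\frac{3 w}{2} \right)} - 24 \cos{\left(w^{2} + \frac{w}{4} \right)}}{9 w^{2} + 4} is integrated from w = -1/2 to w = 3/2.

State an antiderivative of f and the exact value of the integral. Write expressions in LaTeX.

f has the shape u'v + uv' for u = 4 \operatorname{atan}{\left(\frac{3 w}{2} \right)} and v = \cos{\left(w^{2} + \frac{w}{4} \right)} — it is the derivative of the product u*v.
F(w) = 4 \cos{\left(w^{2} + \frac{w}{4} \right)} \operatorname{atan}{\left(\frac{3 w}{2} \right)} is an antiderivative of f.
Check: d/dw[4 \cos{\left(w^{2} + \frac{w}{4} \right)} \operatorname{atan}{\left(\frac{3 w}{2} \right)}] = \frac{- 72 w^{3} \sin{\left(w^{2} + \frac{w}{4} \right)} \operatorname{atan}{\left(\frac{3 w}{2} \right)} - 9 w^{2} \sin{\left(w^{2} + \frac{w}{4} \right)} \operatorname{atan}{\left(\frac{3 w}{2} \right)} - 32 w \sin{\left(w^{2} + \frac{w}{4} \right)} \operatorname{atan}{\left(\frac{3 w}{2} \right)} - 4 \sin{\left(w^{2} + \frac{w}{4} \right)} \operatorname{atan}{\left(\frac{3 w}{2} \right)} + 24 \cos{\left(w^{2} + \frac{w}{4} \right)}}{9 w^{2} + 4}, which equals f(w).
F(3/2) = 4 \cos{\left(\frac{21}{8} \right)} \operatorname{atan}{\left(\frac{9}{4} \right)}; F(-1/2) = - 4 \cos{\left(\frac{1}{8} \right)} \operatorname{atan}{\left(\frac{3}{4} \right)}.
Integral = F(3/2) - F(-1/2) = 4 \cos{\left(\frac{21}{8} \right)} \operatorname{atan}{\left(\frac{9}{4} \right)} + 4 \cos{\left(\frac{1}{8} \right)} \operatorname{atan}{\left(\frac{3}{4} \right)}.

Antiderivative: F(w) = 4 \cos{\left(w^{2} + \frac{w}{4} \right)} \operatorname{atan}{\left(\frac{3 w}{2} \right)}; value = 4 \cos{\left(\frac{21}{8} \right)} \operatorname{atan}{\left(\frac{9}{4} \right)} + 4 \cos{\left(\frac{1}{8} \right)} \operatorname{atan}{\left(\frac{3}{4} \right)}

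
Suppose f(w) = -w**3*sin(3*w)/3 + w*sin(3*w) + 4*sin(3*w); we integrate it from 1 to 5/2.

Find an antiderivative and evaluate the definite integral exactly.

The integrand splits into summands that can be handled one at a time.
F(w) = (9*w**3*cos(3*w) - 9*w**2*sin(3*w) - 33*w*cos(3*w) + 11*sin(3*w) - 108*cos(3*w))/81 is an antiderivative of f.
Check: d/dw[(9*w**3*cos(3*w) - 9*w**2*sin(3*w) - 33*w*cos(3*w) + 11*sin(3*w) - 108*cos(3*w))/81] = -w**3*sin(3*w)/3 + w*sin(3*w) + 4*sin(3*w) = f(w).
F(5/2) = -181*sin(15/2)/324 - 133*cos(15/2)/216; F(1) = 2*sin(3)/81 - 44*cos(3)/27.
Integral = F(5/2) - F(1) = 44*cos(3)/27 - 181*sin(15/2)/324 - 133*cos(15/2)/216 - 2*sin(3)/81.

Antiderivative: F(w) = (9*w**3*cos(3*w) - 9*w**2*sin(3*w) - 33*w*cos(3*w) + 11*sin(3*w) - 108*cos(3*w))/81; value = 44*cos(3)/27 - 181*sin(15/2)/324 - 133*cos(15/2)/216 - 2*sin(3)/81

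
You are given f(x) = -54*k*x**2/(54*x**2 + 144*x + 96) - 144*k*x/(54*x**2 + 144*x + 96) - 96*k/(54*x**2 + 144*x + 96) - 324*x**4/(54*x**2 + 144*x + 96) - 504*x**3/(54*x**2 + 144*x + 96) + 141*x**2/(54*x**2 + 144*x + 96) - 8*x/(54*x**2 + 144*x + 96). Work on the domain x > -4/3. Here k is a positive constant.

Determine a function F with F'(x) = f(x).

An antiderivative is F(x) = -k*x - 2*(3*x**2 - x/2)**2/(3*(3*x + 4)).

The integrand splits into summands that can be handled one at a time.
Check: d/dx[-k*x - 2*(3*x**2 - x/2)**2/(3*(3*x + 4))] = (-54*k*x**2 - 144*k*x - 96*k - 324*x**4 - 504*x**3 + 141*x**2 - 8*x)/(54*x**2 + 144*x + 96), which equals f(x).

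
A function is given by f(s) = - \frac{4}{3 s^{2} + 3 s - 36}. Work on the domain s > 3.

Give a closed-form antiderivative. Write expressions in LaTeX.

An antiderivative is F(s) = \frac{4 \left(- \log{\left(s - 3 \right)} + \log{\left(s + 4 \right)}\right)}{21}.

Factor the denominator (3 \left(s - 3\right) \left(s + 4\right)) and decompose: f = \frac{4}{21 \left(s + 4\right)} - \frac{4}{21 \left(s - 3\right)}; each piece integrates to a log, atan, or power term.
Check: d/ds[\frac{4 \left(- \log{\left(s - 3 \right)} + \log{\left(s + 4 \right)}\right)}{21}] = - \frac{4}{3 s^{2} + 3 s - 36} = f(s).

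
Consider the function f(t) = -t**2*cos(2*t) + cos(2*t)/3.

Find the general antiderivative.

The integrand splits into summands that can be handled one at a time.
Check: d/dt[-(6*t**2*sin(2*t) + 6*t*cos(2*t) - 5*sin(2*t))/12] = -t**2*cos(2*t) + cos(2*t)/3 = f(t).

F(t) = -(6*t**2*sin(2*t) + 6*t*cos(2*t) - 5*sin(2*t))/12 + C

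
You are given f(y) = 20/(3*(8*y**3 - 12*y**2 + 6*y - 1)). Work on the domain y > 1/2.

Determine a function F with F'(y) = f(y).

An antiderivative is F(y) = -5/(3*(2*y - 1)**2).

Since d/dy undoes antidifferentiation here, F'(y) = f(y) is required of F(y).
Check: d/dy[-5/(3*(2*y - 1)**2)] = 20/(24*y**3 - 36*y**2 + 18*y - 3), which equals f(y).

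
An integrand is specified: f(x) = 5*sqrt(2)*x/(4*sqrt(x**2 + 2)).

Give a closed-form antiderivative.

f matches the chain-rule pattern g'(h)*h' with inner function h(x) = x**2/2 + 1; substituting u = h(x) collapses the integral.
Check: d/dx[5*sqrt(2)*sqrt(x**2 + 2)/4] = 5*sqrt(2)*x/(4*sqrt(x**2 + 2)) = f(x).

An antiderivative is F(x) = 5*sqrt(2)*sqrt(x**2 + 2)/4.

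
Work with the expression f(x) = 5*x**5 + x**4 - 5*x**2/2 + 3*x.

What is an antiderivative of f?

An antiderivative is F(x) = x**2*(25*x**4 + 6*x**3 - 25*x + 45)/30.

Integrate term by term and add the pieces.
Check: d/dx[x**2*(25*x**4 + 6*x**3 - 25*x + 45)/30] = 5*x**5 + x**4 - 5*x**2/2 + 3*x = f(x).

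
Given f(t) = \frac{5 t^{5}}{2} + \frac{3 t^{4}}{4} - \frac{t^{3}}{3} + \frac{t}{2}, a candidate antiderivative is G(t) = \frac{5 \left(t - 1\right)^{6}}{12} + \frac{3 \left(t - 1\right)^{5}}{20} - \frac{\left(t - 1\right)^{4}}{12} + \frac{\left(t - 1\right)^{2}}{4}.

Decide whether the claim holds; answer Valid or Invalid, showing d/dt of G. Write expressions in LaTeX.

Invalid: d/dt[G] - f = - \frac{25 t^{4}}{2} + 22 t^{3} - \frac{39 t^{2}}{2} + \frac{17 t}{2} - \frac{23}{12}, which is not 0.

d/dt[G] = \frac{5 t^{5}}{2} - \frac{47 t^{4}}{4} + \frac{65 t^{3}}{3} - \frac{39 t^{2}}{2} + 9 t - \frac{23}{12}
d/dt[G] - f(t) = - \frac{25 t^{4}}{2} + 22 t^{3} - \frac{39 t^{2}}{2} + \frac{17 t}{2} - \frac{23}{12} != 0.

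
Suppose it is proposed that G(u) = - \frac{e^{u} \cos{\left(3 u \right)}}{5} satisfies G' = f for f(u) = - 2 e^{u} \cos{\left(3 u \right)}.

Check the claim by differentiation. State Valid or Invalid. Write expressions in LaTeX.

d/du[G] = \frac{3 e^{u} \sin{\left(3 u \right)}}{5} - \frac{e^{u} \cos{\left(3 u \right)}}{5}
d/du[G] - f(u) = \frac{3 e^{u} \sin{\left(3 u \right)}}{5} + \frac{9 e^{u} \cos{\left(3 u \right)}}{5} != 0.

Invalid: d/du[G] - f = \frac{3 e^{u} \sin{\left(3 u \right)}}{5} + \frac{9 e^{u} \cos{\left(3 u \right)}}{5}, which is not 0.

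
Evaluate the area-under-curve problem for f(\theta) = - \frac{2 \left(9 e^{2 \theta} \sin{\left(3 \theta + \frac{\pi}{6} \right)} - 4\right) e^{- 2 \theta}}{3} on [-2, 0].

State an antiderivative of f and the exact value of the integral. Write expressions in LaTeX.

For F(\theta) to be correct the identity F'(\theta) - f(\theta) = 0 must hold.
F(\theta) = 2 \cos{\left(3 \theta + \frac{\pi}{6} \right)} - \frac{4 e^{- 2 \theta}}{3} is an antiderivative of f.
Check: d/d\theta[2 \cos{\left(3 \theta + \frac{\pi}{6} \right)} - \frac{4 e^{- 2 \theta}}{3}] = \frac{\left(- 18 e^{2 \theta} \sin{\left(3 \theta + \frac{\pi}{6} \right)} + 8\right) e^{- 2 \theta}}{3}, which equals f(\theta).
F(0) = - \frac{4}{3} + \sqrt{3}; F(-2) = - \frac{4 e^{4}}{3} + 2 \sin{\left(\frac{\pi}{3} + 6 \right)}.
Integral = F(0) - F(-2) = - 2 \sin{\left(\frac{\pi}{3} + 6 \right)} - \frac{4}{3} + \sqrt{3} + \frac{4 e^{4}}{3}.

Antiderivative: F(\theta) = 2 \cos{\left(3 \theta + \frac{\pi}{6} \right)} - \frac{4 e^{- 2 \theta}}{3}; value = - 2 \sin{\left(\frac{\pi}{3} + 6 \right)} - \frac{4}{3} + \sqrt{3} + \frac{4 e^{4}}{3}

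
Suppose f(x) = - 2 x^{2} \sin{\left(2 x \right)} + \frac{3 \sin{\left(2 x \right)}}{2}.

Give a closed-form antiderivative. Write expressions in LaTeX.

Integrate term by term and add the pieces.
Check: d/dx[x^{2} \cos{\left(2 x \right)} - x \sin{\left(2 x \right)} - \frac{5 \cos{\left(2 x \right)}}{4}] = - 2 x^{2} \sin{\left(2 x \right)} + \frac{3 \sin{\left(2 x \right)}}{2} = f(x).

An antiderivative is F(x) = x^{2} \cos{\left(2 x \right)} - x \sin{\left(2 x \right)} - \frac{5 \cos{\left(2 x \right)}}{4}.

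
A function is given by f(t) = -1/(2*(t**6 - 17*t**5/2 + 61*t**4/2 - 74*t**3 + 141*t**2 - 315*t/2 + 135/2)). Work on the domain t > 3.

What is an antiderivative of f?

An antiderivative is F(t) = 67*log(t - 3)/3528 - 16*log(t - 3/2)/261 + log(t - 1)/24 + 11*log(t**2 + 5)/34104 + 89*sqrt(5)*atan(sqrt(5)*t/5)/85260 + 1/(84*t - 252).

Factor the denominator ((t - 3)**2*(t - 1)*(2*t - 3)*(t**2 + 5)) and decompose: f = (11*t + 89)/(17052*(t**2 + 5)) - 32/(261*(2*t - 3)) + 1/(24*(t - 1)) + 67/(3528*(t - 3)) - 1/(84*(t - 3)**2); each piece integrates to a log, atan, or power term.
Check: d/dt[67*log(t - 3)/3528 - 16*log(t - 3/2)/261 + log(t - 1)/24 + 11*log(t**2 + 5)/34104 + 89*sqrt(5)*atan(sqrt(5)*t/5)/85260 + 1/(84*t - 252)] = -1/(2*t**6 - 17*t**5 + 61*t**4 - 148*t**3 + 282*t**2 - 315*t + 135), which equals f(t).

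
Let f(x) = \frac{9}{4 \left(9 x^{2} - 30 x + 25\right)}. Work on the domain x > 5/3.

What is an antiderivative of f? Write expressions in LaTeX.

Any candidate F(x) must reproduce f(x) exactly when differentiated.
Check: d/dx[- \frac{3}{12 x - 20}] = \frac{9}{36 x^{2} - 120 x + 100}, which equals f(x).

An antiderivative is F(x) = - \frac{3}{12 x - 20}.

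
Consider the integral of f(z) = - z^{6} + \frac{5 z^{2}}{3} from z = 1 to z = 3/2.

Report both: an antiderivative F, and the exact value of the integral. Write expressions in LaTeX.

Antiderivative: F(z) = \frac{z^{3} \left(35 - 9 z^{4}\right)}{63}; value = - \frac{7891}{8064}

The integrand splits into summands that can be handled one at a time.
F(z) = \frac{z^{3} \left(35 - 9 z^{4}\right)}{63} is an antiderivative of f.
Check: d/dz[\frac{z^{3} \left(35 - 9 z^{4}\right)}{63}] = - z^{6} + \frac{5 z^{2}}{3} = f(z).
F(3/2) = - \frac{507}{896}; F(1) = \frac{26}{63}.
Integral = F(3/2) - F(1) = - \frac{7891}{8064}.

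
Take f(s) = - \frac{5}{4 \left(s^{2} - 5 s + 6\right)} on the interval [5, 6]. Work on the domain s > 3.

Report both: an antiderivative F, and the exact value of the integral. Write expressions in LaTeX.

Factor the denominator (4 \left(s - 3\right) \left(s - 2\right)) and decompose: f = \frac{5}{4 \left(s - 2\right)} - \frac{5}{4 \left(s - 3\right)}; each piece integrates to a log, atan, or power term.
F(s) = - \frac{5 \log{\left(s - 3 \right)}}{4} + \frac{5 \log{\left(s - 2 \right)}}{4} is an antiderivative of f.
Check: d/ds[- \frac{5 \log{\left(s - 3 \right)}}{4} + \frac{5 \log{\left(s - 2 \right)}}{4}] = - \frac{5}{4 s^{2} - 20 s + 24}, which equals f(s).
F(6) = - \frac{5 \log{\left(3 \right)}}{4} + \frac{5 \log{\left(4 \right)}}{4}; F(5) = - \frac{5 \log{\left(2 \right)}}{4} + \frac{5 \log{\left(3 \right)}}{4}.
Integral = F(6) - F(5) = - \frac{5 \log{\left(3 \right)}}{2} + \frac{5 \log{\left(2 \right)}}{4} + \frac{5 \log{\left(4 \right)}}{4}.

Antiderivative: F(s) = - \frac{5 \log{\left(s - 3 \right)}}{4} + \frac{5 \log{\left(s - 2 \right)}}{4}; value = - \frac{5 \log{\left(3 \right)}}{2} + \frac{5 \log{\left(2 \right)}}{4} + \frac{5 \log{\left(4 \right)}}{4}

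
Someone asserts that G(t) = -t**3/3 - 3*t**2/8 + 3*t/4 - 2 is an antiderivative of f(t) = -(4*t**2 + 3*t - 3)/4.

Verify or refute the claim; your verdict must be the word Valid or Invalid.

Valid - differentiating G returns exactly f.

d/dt[G] = -t**2 - 3*t/4 + 3/4
This equals f(t) exactly, so the claim holds.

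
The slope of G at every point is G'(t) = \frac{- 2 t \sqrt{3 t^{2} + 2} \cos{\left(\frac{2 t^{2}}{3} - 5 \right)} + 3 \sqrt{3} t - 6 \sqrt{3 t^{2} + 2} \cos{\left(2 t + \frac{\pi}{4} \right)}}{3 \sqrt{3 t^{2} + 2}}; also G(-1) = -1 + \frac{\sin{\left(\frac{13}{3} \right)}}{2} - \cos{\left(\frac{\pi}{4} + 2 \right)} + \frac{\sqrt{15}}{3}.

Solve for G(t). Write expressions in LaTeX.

G(t) = - \frac{- 2 \sqrt{3} \sqrt{3 t^{2} + 2} + 6 \sin{\left(2 t + \frac{\pi}{4} \right)} + 3 \sin{\left(\frac{2 t^{2}}{3} - 5 \right)} + 6}{6}

A candidate passes only if d/dt[G] lands on the given G'(t) exactly.
A general antiderivative is \sqrt{t^{2} + \frac{2}{3}} - \sin{\left(2 t + \frac{\pi}{4} \right)} - \frac{\sin{\left(\frac{2 t^{2}}{3} - 5 \right)}}{2} + C.
The condition gives C = -1 + \frac{\sin{\left(\frac{13}{3} \right)}}{2} - \cos{\left(\frac{\pi}{4} + 2 \right)} + \frac{\sqrt{15}}{3} - (\frac{\sin{\left(\frac{13}{3} \right)}}{2} - \cos{\left(\frac{\pi}{4} + 2 \right)} + \frac{\sqrt{15}}{3}) = -1.
So G(t) = - \frac{- 2 \sqrt{3} \sqrt{3 t^{2} + 2} + 6 \sin{\left(2 t + \frac{\pi}{4} \right)} + 3 \sin{\left(\frac{2 t^{2}}{3} - 5 \right)} + 6}{6}.
Check: d/dt[- \frac{- 2 \sqrt{3} \sqrt{3 t^{2} + 2} + 6 \sin{\left(2 t + \frac{\pi}{4} \right)} + 3 \sin{\left(\frac{2 t^{2}}{3} - 5 \right)} + 6}{6}] = \frac{- 2 t \sqrt{3 t^{2} + 2} \cos{\left(\frac{2 t^{2}}{3} - 5 \right)} + 3 \sqrt{3} t - 6 \sqrt{3 t^{2} + 2} \cos{\left(2 t + \frac{\pi}{4} \right)}}{3 \sqrt{3 t^{2} + 2}} = G'(t).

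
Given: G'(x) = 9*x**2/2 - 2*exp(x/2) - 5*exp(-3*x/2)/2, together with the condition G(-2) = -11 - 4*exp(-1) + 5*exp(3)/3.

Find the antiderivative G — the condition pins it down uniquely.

Integrate term by term and add the pieces.
A general antiderivative is 3*x**3/2 - 4*exp(x/2) + 5*exp(-3*x/2)/3 + C.
The condition gives C = -11 - 4*exp(-1) + 5*exp(3)/3 - (-12 - 4*exp(-1) + 5*exp(3)/3) = 1.
So G(x) = (9*x**3*exp(3*x/2) + 6*exp(3*x/2) - 24*exp(2*x) + 10)*exp(-3*x/2)/6.
Check: d/dx[(9*x**3*exp(3*x/2) + 6*exp(3*x/2) - 24*exp(2*x) + 10)*exp(-3*x/2)/6] = (9*x**2*exp(3*x/2) - 4*exp(2*x) - 5)*exp(-3*x/2)/2, which equals G'(x).

G(x) = (9*x**3*exp(3*x/2) + 6*exp(3*x/2) - 24*exp(2*x) + 10)*exp(-3*x/2)/6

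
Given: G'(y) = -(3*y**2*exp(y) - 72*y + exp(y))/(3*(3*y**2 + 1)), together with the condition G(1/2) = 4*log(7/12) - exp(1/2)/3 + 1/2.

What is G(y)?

G(y) = -exp(y)/3 + 4*log(y**2 + 1/3) + 1/2

For G(y) to be correct, d/dy[G] must agree with the stated G'(y) identically.
A general antiderivative is -exp(y)/3 + 4*log(y**2 + 1/3) + C.
The condition gives C = 4*log(7/12) - exp(1/2)/3 + 1/2 - (4*log(7/12) - exp(1/2)/3) = 1/2.
So G(y) = -exp(y)/3 + 4*log(y**2 + 1/3) + 1/2.
Check: d/dy[-exp(y)/3 + 4*log(y**2 + 1/3) + 1/2] = (-3*y**2*exp(y) + 72*y - exp(y))/(9*y**2 + 3), which equals G'(y).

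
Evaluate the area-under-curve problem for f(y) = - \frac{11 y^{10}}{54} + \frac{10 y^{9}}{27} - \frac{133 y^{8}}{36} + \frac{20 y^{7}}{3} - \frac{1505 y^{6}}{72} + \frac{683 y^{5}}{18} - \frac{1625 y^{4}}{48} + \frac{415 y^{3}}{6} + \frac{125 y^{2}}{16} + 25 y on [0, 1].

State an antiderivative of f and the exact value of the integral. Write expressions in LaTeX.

f has the shape u'v + uv' for u = \frac{\left(- \frac{y^{2}}{3} - \frac{5}{2}\right)^{3}}{2} and v = y^{5} - 2 y^{4} - \frac{y^{3}}{3} - 4 — it is the derivative of the product u*v.
F(y) = \frac{\left(- 2 y^{2} - 15\right)^{3} \left(3 y^{5} - 6 y^{4} - y^{3} - 12\right)}{1296} is an antiderivative of f.
Check: d/dy[\frac{\left(- 2 y^{2} - 15\right)^{3} \left(3 y^{5} - 6 y^{4} - y^{3} - 12\right)}{1296}] = - \frac{11 y^{10}}{54} + \frac{10 y^{9}}{27} - \frac{133 y^{8}}{36} + \frac{20 y^{7}}{3} - \frac{1505 y^{6}}{72} + \frac{683 y^{5}}{18} - \frac{1625 y^{4}}{48} + \frac{415 y^{3}}{6} + \frac{125 y^{2}}{16} + 25 y = f(y).
F(1) = \frac{4913}{81}; F(0) = \frac{125}{4}.
Integral = F(1) - F(0) = \frac{9527}{324}.

Antiderivative: F(y) = \frac{\left(- 2 y^{2} - 15\right)^{3} \left(3 y^{5} - 6 y^{4} - y^{3} - 12\right)}{1296}; value = \frac{9527}{324}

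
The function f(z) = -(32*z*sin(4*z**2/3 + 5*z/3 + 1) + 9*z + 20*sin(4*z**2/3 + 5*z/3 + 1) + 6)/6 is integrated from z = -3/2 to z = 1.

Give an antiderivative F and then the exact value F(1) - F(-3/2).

Antiderivative: F(z) = -(3*z**2 + 4*z - 8*cos(4*z**2/3 + 5*z/3 + 1) - 4)/4; value = -25/16 + 2*cos(4) - 2*cos(3/2)

Any candidate F(z) must reproduce f(z) exactly when differentiated.
F(z) = -(3*z**2 + 4*z - 8*cos(4*z**2/3 + 5*z/3 + 1) - 4)/4 is an antiderivative of f.
Check: d/dz[-(3*z**2 + 4*z - 8*cos(4*z**2/3 + 5*z/3 + 1) - 4)/4] = -16*z*sin(4*z**2/3 + 5*z/3 + 1)/3 - 3*z/2 - 10*sin(4*z**2/3 + 5*z/3 + 1)/3 - 1, which equals f(z).
F(1) = 2*cos(4) - 3/4; F(-3/2) = 2*cos(3/2) + 13/16.
Integral = F(1) - F(-3/2) = -25/16 + 2*cos(4) - 2*cos(3/2).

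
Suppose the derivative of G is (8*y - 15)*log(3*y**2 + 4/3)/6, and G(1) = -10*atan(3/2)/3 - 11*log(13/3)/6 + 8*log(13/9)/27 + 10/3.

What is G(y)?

G(y) = (36*y**2*log(3*y**2 + 4/3) - 36*y**2 - 135*y*log(3*y**2 + 4/3) + 270*y + 16*log(y**2 + 4/9) - 180*atan(3*y/2) - 54)/54

A candidate passes only if d/dy[G] lands on the given G'(y) exactly.
A general antiderivative is -2*y**2/3 + 5*y + (2*y**2/3 - 5*y/2)*log(3*y**2 + 4/3) + 8*log(y**2 + 4/9)/27 - 10*atan(3*y/2)/3 + C.
The condition gives C = -10*atan(3/2)/3 - 11*log(13/3)/6 + 8*log(13/9)/27 + 10/3 - (-10*atan(3/2)/3 - 11*log(13/3)/6 + 8*log(13/9)/27 + 13/3) = -1.
So G(y) = (36*y**2*log(3*y**2 + 4/3) - 36*y**2 - 135*y*log(3*y**2 + 4/3) + 270*y + 16*log(y**2 + 4/9) - 180*atan(3*y/2) - 54)/54.
Check: d/dy[(36*y**2*log(3*y**2 + 4/3) - 36*y**2 - 135*y*log(3*y**2 + 4/3) + 270*y + 16*log(y**2 + 4/9) - 180*atan(3*y/2) - 54)/54] = 4*y*log(3*y**2 + 4/3)/3 - 5*log(3*y**2 + 4/3)/2, which equals G'(y).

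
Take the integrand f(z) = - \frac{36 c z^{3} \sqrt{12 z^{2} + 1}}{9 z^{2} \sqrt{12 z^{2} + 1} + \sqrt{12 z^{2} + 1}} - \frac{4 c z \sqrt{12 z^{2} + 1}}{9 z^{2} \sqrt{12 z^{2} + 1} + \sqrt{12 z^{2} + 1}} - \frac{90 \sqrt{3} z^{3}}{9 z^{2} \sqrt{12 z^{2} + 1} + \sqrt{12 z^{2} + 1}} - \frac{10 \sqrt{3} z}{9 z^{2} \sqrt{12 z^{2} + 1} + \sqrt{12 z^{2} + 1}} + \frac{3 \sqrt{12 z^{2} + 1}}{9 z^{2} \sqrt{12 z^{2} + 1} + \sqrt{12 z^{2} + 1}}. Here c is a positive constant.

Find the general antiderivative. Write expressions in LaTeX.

Integrate term by term and add the pieces.
Check: d/dz[\frac{- 12 c z^{2} - 5 \sqrt{3} \sqrt{12 z^{2} + 1} + 6 \operatorname{atan}{\left(3 z \right)}}{6}] = \frac{- 36 c z^{3} \sqrt{12 z^{2} + 1} - 4 c z \sqrt{12 z^{2} + 1} - 90 \sqrt{3} z^{3} - 10 \sqrt{3} z + 3 \sqrt{12 z^{2} + 1}}{9 z^{2} \sqrt{12 z^{2} + 1} + \sqrt{12 z^{2} + 1}}, which equals f(z).

F(z) = \frac{- 12 c z^{2} - 5 \sqrt{3} \sqrt{12 z^{2} + 1} + 6 \operatorname{atan}{\left(3 z \right)}}{6} + C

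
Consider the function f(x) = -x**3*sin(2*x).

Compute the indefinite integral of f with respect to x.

F(x) = x**3*cos(2*x)/2 - 3*x**2*sin(2*x)/4 - 3*x*cos(2*x)/4 + 3*sin(2*x)/8 + C

Any candidate F(x) must reproduce f(x) exactly when differentiated.
Check: d/dx[x**3*cos(2*x)/2 - 3*x**2*sin(2*x)/4 - 3*x*cos(2*x)/4 + 3*sin(2*x)/8] = -x**3*sin(2*x) = f(x).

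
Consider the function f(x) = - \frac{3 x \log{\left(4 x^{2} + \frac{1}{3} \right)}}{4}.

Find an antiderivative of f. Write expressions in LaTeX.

Differentiate the proposed F(x) back; it has to land on f(x) exactly.
Check: d/dx[- \frac{12 x^{2} \log{\left(4 x^{2} + \frac{1}{3} \right)} - 12 x^{2} + \log{\left(12 x^{2} + 1 \right)}}{32}] = - \frac{3 x \log{\left(4 x^{2} + \frac{1}{3} \right)}}{4} = f(x).

An antiderivative is F(x) = - \frac{12 x^{2} \log{\left(4 x^{2} + \frac{1}{3} \right)} - 12 x^{2} + \log{\left(12 x^{2} + 1 \right)}}{32}.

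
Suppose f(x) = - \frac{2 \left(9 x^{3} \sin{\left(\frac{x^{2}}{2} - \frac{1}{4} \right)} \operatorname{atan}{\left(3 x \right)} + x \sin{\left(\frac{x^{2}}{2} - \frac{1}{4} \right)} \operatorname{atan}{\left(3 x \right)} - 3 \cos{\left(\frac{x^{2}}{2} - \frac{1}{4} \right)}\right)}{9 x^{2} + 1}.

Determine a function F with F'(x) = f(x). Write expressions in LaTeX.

f has the shape u'v + uv' for u = 2 \operatorname{atan}{\left(3 x \right)} and v = \cos{\left(\frac{x^{2}}{2} - \frac{1}{4} \right)} — it is the derivative of the product u*v.
Check: d/dx[2 \cos{\left(\frac{x^{2}}{2} - \frac{1}{4} \right)} \operatorname{atan}{\left(3 x \right)}] = \frac{- 18 x^{3} \sin{\left(\frac{x^{2}}{2} - \frac{1}{4} \right)} \operatorname{atan}{\left(3 x \right)} - 2 x \sin{\left(\frac{x^{2}}{2} - \frac{1}{4} \right)} \operatorname{atan}{\left(3 x \right)} + 6 \cos{\left(\frac{x^{2}}{2} - \frac{1}{4} \right)}}{9 x^{2} + 1}, which equals f(x).

An antiderivative is F(x) = 2 \cos{\left(\frac{x^{2}}{2} - \frac{1}{4} \right)} \operatorname{atan}{\left(3 x \right)}.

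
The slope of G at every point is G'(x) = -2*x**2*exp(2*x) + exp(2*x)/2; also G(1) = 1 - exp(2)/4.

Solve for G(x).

G'(x) has the shape u'v + uv' for u = -x**2 + x - 1/4 and v = exp(2*x) — it is the derivative of the product u*v.
A general antiderivative is (-4*x**2 + 4*x - 1)*exp(2*x)/4 + C.
The condition gives C = 1 - exp(2)/4 - (-exp(2)/4) = 1.
So G(x) = -(2*x*exp(x) - exp(x) - 2)*(2*x*exp(x) - exp(x) + 2)/4.
Check: d/dx[-(2*x*exp(x) - exp(x) - 2)*(2*x*exp(x) - exp(x) + 2)/4] = -2*x**2*exp(2*x) + exp(2*x)/2 = G'(x).

G(x) = -(2*x*exp(x) - exp(x) - 2)*(2*x*exp(x) - exp(x) + 2)/4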